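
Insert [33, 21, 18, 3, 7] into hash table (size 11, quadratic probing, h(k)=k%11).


Insertions: 33->slot 0; 21->slot 10; 18->slot 7; 3->slot 3; 7->slot 8
Table: [33, None, None, 3, None, None, None, 18, 7, None, 21]


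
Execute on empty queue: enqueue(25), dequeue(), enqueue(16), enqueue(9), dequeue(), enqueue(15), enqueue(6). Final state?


enqueue(25) -> [25]
dequeue() returns 25 -> []
enqueue(16) -> [16]
enqueue(9) -> [16, 9]
dequeue() returns 16 -> [9]
enqueue(15) -> [9, 15]
enqueue(6) -> [9, 15, 6]
Final queue (front to back): [9, 15, 6]


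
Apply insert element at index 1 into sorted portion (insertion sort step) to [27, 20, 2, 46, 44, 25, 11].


After one pass: [20, 27, 2, 46, 44, 25, 11]


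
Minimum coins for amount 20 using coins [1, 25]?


dp[0]=0; dp[i]=1+min(dp[i-c] for c in coins)
...dp[15]=15, dp[16]=16, dp[17]=17, dp[18]=18, dp[19]=19, dp[20]=20
Minimum coins for 20 = 20


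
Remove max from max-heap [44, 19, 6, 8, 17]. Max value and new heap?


Max = 44
Replace root with last, heapify down
Resulting heap: [19, 17, 6, 8]


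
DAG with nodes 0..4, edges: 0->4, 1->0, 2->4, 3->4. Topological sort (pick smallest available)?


Kahn's algorithm, process smallest node first
Order: [1, 0, 2, 3, 4]


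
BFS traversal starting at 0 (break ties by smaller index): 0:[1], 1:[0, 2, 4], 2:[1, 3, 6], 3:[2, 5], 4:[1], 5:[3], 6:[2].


BFS queue: start with [0]
Visit order: [0, 1, 2, 4, 3, 6, 5]


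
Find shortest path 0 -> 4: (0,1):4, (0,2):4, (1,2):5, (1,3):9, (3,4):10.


Dijkstra from 0:
Distances: {0: 0, 1: 4, 2: 4, 3: 13, 4: 23}
Shortest distance to 4 = 23, path = [0, 1, 3, 4]


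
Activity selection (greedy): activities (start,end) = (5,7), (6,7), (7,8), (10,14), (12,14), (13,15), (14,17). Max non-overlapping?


Greedy: pick earliest-ending, then skip overlaps.
Selected (4 activities): [(5, 7), (7, 8), (10, 14), (14, 17)]


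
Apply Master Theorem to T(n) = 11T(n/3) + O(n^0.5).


a=11, b=3, c=0.5. log_3(11)=2.183 > c=0.5. Case 1: O(n^log_b(a)) = O(n^2.183)
Complexity: O(n^2.183)


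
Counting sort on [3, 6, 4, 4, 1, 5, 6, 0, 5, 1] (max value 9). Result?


Count array: [1, 2, 0, 1, 2, 2, 2, 0, 0, 0]
Reconstruct: [0, 1, 1, 3, 4, 4, 5, 5, 6, 6]


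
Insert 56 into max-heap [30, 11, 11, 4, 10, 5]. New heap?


Append 56: [30, 11, 11, 4, 10, 5, 56]
Bubble up: swap idx 6(56) with idx 2(11); swap idx 2(56) with idx 0(30)
Result: [56, 11, 30, 4, 10, 5, 11]


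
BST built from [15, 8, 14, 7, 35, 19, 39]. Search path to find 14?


BST root = 15
Search for 14: compare at each node
Path: [15, 8, 14]


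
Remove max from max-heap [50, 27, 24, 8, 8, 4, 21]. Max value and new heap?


Max = 50
Replace root with last, heapify down
Resulting heap: [27, 21, 24, 8, 8, 4]


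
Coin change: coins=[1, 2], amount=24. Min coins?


dp[0]=0; dp[i]=1+min(dp[i-c] for c in coins)
...dp[19]=10, dp[20]=10, dp[21]=11, dp[22]=11, dp[23]=12, dp[24]=12
Minimum coins for 24 = 12


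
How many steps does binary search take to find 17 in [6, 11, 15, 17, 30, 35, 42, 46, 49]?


Search for 17:
[0,8] mid=4 arr[4]=30
[0,3] mid=1 arr[1]=11
[2,3] mid=2 arr[2]=15
[3,3] mid=3 arr[3]=17
Total: 4 comparisons


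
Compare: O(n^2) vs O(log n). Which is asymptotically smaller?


logarithmic grows slower than quadratic
O(log n) is asymptotically smaller; O(n^2) grows faster


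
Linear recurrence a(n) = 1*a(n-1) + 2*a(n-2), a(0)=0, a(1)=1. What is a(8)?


Build bottom-up:
...a(6)=21, a(7)=43, a(8)=1*43+2*21=85


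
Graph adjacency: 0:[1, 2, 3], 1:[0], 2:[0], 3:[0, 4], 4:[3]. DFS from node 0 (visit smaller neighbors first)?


DFS stack-based: start with [0]
Visit order: [0, 1, 2, 3, 4]


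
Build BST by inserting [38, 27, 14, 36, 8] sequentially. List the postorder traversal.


Root = 38; build tree by BST insertion.
Postorder traversal: [8, 14, 36, 27, 38]


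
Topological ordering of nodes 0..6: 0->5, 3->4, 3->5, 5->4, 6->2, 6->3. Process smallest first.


Kahn's algorithm, process smallest node first
Order: [0, 1, 6, 2, 3, 5, 4]


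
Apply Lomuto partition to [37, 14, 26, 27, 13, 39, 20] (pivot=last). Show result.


Elements <= 20 go left of pivot.
Result: [14, 13, 20, 27, 37, 39, 26], pivot at index 2


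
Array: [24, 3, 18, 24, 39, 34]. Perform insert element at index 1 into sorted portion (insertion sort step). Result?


After one pass: [3, 24, 18, 24, 39, 34]


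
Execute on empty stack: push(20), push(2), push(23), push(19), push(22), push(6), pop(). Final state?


push(20) -> [20]
push(2) -> [20, 2]
push(23) -> [20, 2, 23]
push(19) -> [20, 2, 23, 19]
push(22) -> [20, 2, 23, 19, 22]
push(6) -> [20, 2, 23, 19, 22, 6]
pop() returns 6 -> [20, 2, 23, 19, 22]
Final stack (bottom to top): [20, 2, 23, 19, 22]


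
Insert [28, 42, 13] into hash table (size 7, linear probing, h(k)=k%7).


Insertions: 28->slot 0; 42->slot 1; 13->slot 6
Table: [28, 42, None, None, None, None, 13]


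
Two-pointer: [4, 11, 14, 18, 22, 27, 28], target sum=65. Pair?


Two pointers: lo=0, hi=6
No pair sums to 65


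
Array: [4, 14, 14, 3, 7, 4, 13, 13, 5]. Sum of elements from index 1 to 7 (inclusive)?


Prefix sums: [0, 4, 18, 32, 35, 42, 46, 59, 72, 77]
Sum[1..7] = prefix[8] - prefix[1] = 72 - 4 = 68


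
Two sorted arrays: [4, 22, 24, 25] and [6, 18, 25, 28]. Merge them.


Compare heads, take smaller each step.
Merged: [4, 6, 18, 22, 24, 25, 25, 28]


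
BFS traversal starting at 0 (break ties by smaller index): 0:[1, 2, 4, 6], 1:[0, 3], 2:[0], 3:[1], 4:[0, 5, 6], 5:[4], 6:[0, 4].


BFS queue: start with [0]
Visit order: [0, 1, 2, 4, 6, 3, 5]


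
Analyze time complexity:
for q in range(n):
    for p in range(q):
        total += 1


Per nesting level: O(n) * O(n) [triangular over q] = O(n^2)
Complexity: O(n^2)


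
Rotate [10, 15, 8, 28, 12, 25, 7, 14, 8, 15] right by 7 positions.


Right rotate by 7: [28, 12, 25, 7, 14, 8, 15, 10, 15, 8]


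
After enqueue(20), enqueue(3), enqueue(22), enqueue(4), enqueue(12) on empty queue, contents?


enqueue(20) -> [20]
enqueue(3) -> [20, 3]
enqueue(22) -> [20, 3, 22]
enqueue(4) -> [20, 3, 22, 4]
enqueue(12) -> [20, 3, 22, 4, 12]
Final queue (front to back): [20, 3, 22, 4, 12]


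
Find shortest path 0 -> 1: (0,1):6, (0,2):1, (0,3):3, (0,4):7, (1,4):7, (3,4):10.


Dijkstra from 0:
Distances: {0: 0, 1: 6, 2: 1, 3: 3, 4: 7}
Shortest distance to 1 = 6, path = [0, 1]


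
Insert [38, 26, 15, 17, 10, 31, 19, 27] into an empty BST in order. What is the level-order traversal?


Root = 38; build tree by BST insertion.
Level-Order traversal: [38, 26, 15, 31, 10, 17, 27, 19]


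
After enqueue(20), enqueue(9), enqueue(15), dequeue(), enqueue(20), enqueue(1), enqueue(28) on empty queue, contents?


enqueue(20) -> [20]
enqueue(9) -> [20, 9]
enqueue(15) -> [20, 9, 15]
dequeue() returns 20 -> [9, 15]
enqueue(20) -> [9, 15, 20]
enqueue(1) -> [9, 15, 20, 1]
enqueue(28) -> [9, 15, 20, 1, 28]
Final queue (front to back): [9, 15, 20, 1, 28]


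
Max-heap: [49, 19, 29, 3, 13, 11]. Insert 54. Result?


Append 54: [49, 19, 29, 3, 13, 11, 54]
Bubble up: swap idx 6(54) with idx 2(29); swap idx 2(54) with idx 0(49)
Result: [54, 19, 49, 3, 13, 11, 29]


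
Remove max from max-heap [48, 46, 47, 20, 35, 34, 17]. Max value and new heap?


Max = 48
Replace root with last, heapify down
Resulting heap: [47, 46, 34, 20, 35, 17]


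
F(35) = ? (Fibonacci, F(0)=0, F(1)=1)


F(n)=F(n-1)+F(n-2)
...F(33)=3524578, F(34)=5702887, F(35)=9227465


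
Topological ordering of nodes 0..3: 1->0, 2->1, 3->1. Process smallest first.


Kahn's algorithm, process smallest node first
Order: [2, 3, 1, 0]


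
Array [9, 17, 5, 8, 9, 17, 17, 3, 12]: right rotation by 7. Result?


Right rotate by 7: [5, 8, 9, 17, 17, 3, 12, 9, 17]


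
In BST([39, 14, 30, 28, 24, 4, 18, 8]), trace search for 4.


BST root = 39
Search for 4: compare at each node
Path: [39, 14, 4]


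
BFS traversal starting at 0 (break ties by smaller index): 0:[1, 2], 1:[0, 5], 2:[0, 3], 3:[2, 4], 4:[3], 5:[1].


BFS queue: start with [0]
Visit order: [0, 1, 2, 5, 3, 4]


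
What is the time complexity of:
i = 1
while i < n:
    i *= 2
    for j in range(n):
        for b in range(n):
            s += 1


Per nesting level: O(log n) * O(n) * O(n) = O(n^2 log n)
Complexity: O(n^2 log n)


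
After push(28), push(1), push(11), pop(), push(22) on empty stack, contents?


push(28) -> [28]
push(1) -> [28, 1]
push(11) -> [28, 1, 11]
pop() returns 11 -> [28, 1]
push(22) -> [28, 1, 22]
Final stack (bottom to top): [28, 1, 22]


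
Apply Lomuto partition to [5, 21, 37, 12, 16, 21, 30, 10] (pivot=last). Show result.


Elements <= 10 go left of pivot.
Result: [5, 10, 37, 12, 16, 21, 30, 21], pivot at index 1


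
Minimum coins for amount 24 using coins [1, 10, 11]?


dp[0]=0; dp[i]=1+min(dp[i-c] for c in coins)
...dp[19]=9, dp[20]=2, dp[21]=2, dp[22]=2, dp[23]=3, dp[24]=4
Minimum coins for 24 = 4


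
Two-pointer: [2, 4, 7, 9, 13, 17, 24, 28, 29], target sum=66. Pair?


Two pointers: lo=0, hi=8
No pair sums to 66


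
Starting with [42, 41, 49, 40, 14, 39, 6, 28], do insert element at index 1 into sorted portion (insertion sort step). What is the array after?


After one pass: [41, 42, 49, 40, 14, 39, 6, 28]


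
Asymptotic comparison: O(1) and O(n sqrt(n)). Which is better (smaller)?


constant grows slower than n^1.5
O(1) is asymptotically smaller; O(n sqrt(n)) grows faster


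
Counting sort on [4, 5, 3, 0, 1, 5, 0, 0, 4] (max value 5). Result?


Count array: [3, 1, 0, 1, 2, 2]
Reconstruct: [0, 0, 0, 1, 3, 4, 4, 5, 5]


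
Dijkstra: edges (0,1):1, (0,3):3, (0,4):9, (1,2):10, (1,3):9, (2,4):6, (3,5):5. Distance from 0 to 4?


Dijkstra from 0:
Distances: {0: 0, 1: 1, 2: 11, 3: 3, 4: 9, 5: 8}
Shortest distance to 4 = 9, path = [0, 4]


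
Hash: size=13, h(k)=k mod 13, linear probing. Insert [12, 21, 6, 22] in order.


Insertions: 12->slot 12; 21->slot 8; 6->slot 6; 22->slot 9
Table: [None, None, None, None, None, None, 6, None, 21, 22, None, None, 12]


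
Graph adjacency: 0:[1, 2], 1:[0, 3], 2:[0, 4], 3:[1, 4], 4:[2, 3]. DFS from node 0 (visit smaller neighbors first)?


DFS stack-based: start with [0]
Visit order: [0, 1, 3, 4, 2]


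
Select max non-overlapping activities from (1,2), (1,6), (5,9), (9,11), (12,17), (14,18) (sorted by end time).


Greedy: pick earliest-ending, then skip overlaps.
Selected (4 activities): [(1, 2), (5, 9), (9, 11), (12, 17)]


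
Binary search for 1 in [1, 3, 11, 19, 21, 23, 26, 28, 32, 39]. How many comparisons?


Search for 1:
[0,9] mid=4 arr[4]=21
[0,3] mid=1 arr[1]=3
[0,0] mid=0 arr[0]=1
Total: 3 comparisons


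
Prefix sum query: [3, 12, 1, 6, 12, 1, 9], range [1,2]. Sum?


Prefix sums: [0, 3, 15, 16, 22, 34, 35, 44]
Sum[1..2] = prefix[3] - prefix[1] = 16 - 3 = 13


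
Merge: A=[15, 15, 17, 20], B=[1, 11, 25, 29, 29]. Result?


Compare heads, take smaller each step.
Merged: [1, 11, 15, 15, 17, 20, 25, 29, 29]


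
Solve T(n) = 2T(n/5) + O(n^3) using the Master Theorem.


a=2, b=5, c=3. log_5(2)=0.431 < c=3. Case 3: O(n^c) = O(n^3)
Complexity: O(n^3)


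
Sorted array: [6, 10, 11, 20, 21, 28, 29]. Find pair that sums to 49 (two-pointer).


Two pointers: lo=0, hi=6
Found pair: (20, 29) summing to 49


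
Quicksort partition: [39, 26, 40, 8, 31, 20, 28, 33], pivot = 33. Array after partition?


Elements <= 33 go left of pivot.
Result: [26, 8, 31, 20, 28, 33, 40, 39], pivot at index 5


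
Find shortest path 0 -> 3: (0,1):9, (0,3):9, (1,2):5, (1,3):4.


Dijkstra from 0:
Distances: {0: 0, 1: 9, 2: 14, 3: 9}
Shortest distance to 3 = 9, path = [0, 3]


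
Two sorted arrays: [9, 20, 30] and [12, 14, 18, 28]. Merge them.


Compare heads, take smaller each step.
Merged: [9, 12, 14, 18, 20, 28, 30]


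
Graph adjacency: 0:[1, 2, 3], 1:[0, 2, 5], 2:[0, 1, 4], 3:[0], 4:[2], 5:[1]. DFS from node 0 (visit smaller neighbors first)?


DFS stack-based: start with [0]
Visit order: [0, 1, 2, 4, 5, 3]


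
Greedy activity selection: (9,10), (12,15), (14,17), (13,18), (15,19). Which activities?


Greedy: pick earliest-ending, then skip overlaps.
Selected (3 activities): [(9, 10), (12, 15), (15, 19)]


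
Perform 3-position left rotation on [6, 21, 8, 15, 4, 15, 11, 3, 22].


Left rotate by 3: [15, 4, 15, 11, 3, 22, 6, 21, 8]


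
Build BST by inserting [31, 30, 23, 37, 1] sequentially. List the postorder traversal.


Root = 31; build tree by BST insertion.
Postorder traversal: [1, 23, 30, 37, 31]


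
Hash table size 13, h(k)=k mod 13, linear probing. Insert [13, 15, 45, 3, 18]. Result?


Insertions: 13->slot 0; 15->slot 2; 45->slot 6; 3->slot 3; 18->slot 5
Table: [13, None, 15, 3, None, 18, 45, None, None, None, None, None, None]


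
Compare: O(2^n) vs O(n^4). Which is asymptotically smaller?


quartic grows slower than exponential
O(n^4) is asymptotically smaller; O(2^n) grows faster


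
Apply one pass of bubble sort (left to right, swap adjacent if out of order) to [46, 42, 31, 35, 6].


After one pass: [42, 31, 35, 6, 46]


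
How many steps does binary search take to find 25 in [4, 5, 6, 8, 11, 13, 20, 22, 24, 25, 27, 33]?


Search for 25:
[0,11] mid=5 arr[5]=13
[6,11] mid=8 arr[8]=24
[9,11] mid=10 arr[10]=27
[9,9] mid=9 arr[9]=25
Total: 4 comparisons


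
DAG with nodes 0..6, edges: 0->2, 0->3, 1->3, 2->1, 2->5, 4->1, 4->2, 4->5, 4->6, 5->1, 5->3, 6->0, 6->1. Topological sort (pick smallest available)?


Kahn's algorithm, process smallest node first
Order: [4, 6, 0, 2, 5, 1, 3]


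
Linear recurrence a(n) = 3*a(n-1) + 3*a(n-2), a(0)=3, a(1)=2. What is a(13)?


Build bottom-up:
...a(11)=2220291, a(12)=8417763, a(13)=3*8417763+3*2220291=31914162


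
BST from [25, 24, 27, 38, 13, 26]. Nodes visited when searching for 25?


BST root = 25
Search for 25: compare at each node
Path: [25]


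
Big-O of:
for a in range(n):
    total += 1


Per nesting level: O(n) = O(n)
Complexity: O(n)


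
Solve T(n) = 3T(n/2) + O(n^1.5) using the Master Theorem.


a=3, b=2, c=1.5. log_2(3)=1.585 > c=1.5. Case 1: O(n^log_b(a)) = O(n^1.585)
Complexity: O(n^1.585)


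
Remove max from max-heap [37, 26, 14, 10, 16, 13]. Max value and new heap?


Max = 37
Replace root with last, heapify down
Resulting heap: [26, 16, 14, 10, 13]


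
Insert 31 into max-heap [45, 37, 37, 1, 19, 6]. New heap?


Append 31: [45, 37, 37, 1, 19, 6, 31]
Bubble up: no swaps needed
Result: [45, 37, 37, 1, 19, 6, 31]


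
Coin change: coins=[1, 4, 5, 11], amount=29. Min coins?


dp[0]=0; dp[i]=1+min(dp[i-c] for c in coins)
...dp[24]=4, dp[25]=4, dp[26]=3, dp[27]=3, dp[28]=4, dp[29]=5
Minimum coins for 29 = 5


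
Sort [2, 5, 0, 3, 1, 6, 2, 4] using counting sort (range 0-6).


Count array: [1, 1, 2, 1, 1, 1, 1]
Reconstruct: [0, 1, 2, 2, 3, 4, 5, 6]


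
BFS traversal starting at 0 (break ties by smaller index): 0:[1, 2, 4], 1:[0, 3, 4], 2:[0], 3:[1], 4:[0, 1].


BFS queue: start with [0]
Visit order: [0, 1, 2, 4, 3]


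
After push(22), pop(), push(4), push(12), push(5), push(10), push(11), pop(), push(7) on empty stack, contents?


push(22) -> [22]
pop() returns 22 -> []
push(4) -> [4]
push(12) -> [4, 12]
push(5) -> [4, 12, 5]
push(10) -> [4, 12, 5, 10]
push(11) -> [4, 12, 5, 10, 11]
pop() returns 11 -> [4, 12, 5, 10]
push(7) -> [4, 12, 5, 10, 7]
Final stack (bottom to top): [4, 12, 5, 10, 7]


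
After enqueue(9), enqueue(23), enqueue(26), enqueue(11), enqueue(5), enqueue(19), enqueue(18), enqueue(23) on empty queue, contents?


enqueue(9) -> [9]
enqueue(23) -> [9, 23]
enqueue(26) -> [9, 23, 26]
enqueue(11) -> [9, 23, 26, 11]
enqueue(5) -> [9, 23, 26, 11, 5]
enqueue(19) -> [9, 23, 26, 11, 5, 19]
enqueue(18) -> [9, 23, 26, 11, 5, 19, 18]
enqueue(23) -> [9, 23, 26, 11, 5, 19, 18, 23]
Final queue (front to back): [9, 23, 26, 11, 5, 19, 18, 23]


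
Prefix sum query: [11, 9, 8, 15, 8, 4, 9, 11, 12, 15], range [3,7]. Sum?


Prefix sums: [0, 11, 20, 28, 43, 51, 55, 64, 75, 87, 102]
Sum[3..7] = prefix[8] - prefix[3] = 75 - 28 = 47


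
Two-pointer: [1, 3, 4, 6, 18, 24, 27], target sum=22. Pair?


Two pointers: lo=0, hi=6
Found pair: (4, 18) summing to 22


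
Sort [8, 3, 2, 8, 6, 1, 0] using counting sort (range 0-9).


Count array: [1, 1, 1, 1, 0, 0, 1, 0, 2, 0]
Reconstruct: [0, 1, 2, 3, 6, 8, 8]


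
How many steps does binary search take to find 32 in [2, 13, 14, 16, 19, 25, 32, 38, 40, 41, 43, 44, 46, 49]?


Search for 32:
[0,13] mid=6 arr[6]=32
Total: 1 comparisons


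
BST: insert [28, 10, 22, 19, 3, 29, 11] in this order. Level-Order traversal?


Root = 28; build tree by BST insertion.
Level-Order traversal: [28, 10, 29, 3, 22, 19, 11]


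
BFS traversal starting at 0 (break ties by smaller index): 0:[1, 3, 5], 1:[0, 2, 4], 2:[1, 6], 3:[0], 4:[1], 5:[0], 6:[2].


BFS queue: start with [0]
Visit order: [0, 1, 3, 5, 2, 4, 6]


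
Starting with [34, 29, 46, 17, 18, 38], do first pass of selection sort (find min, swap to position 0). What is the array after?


After one pass: [17, 29, 46, 34, 18, 38]


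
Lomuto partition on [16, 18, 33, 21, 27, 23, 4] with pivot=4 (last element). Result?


Elements <= 4 go left of pivot.
Result: [4, 18, 33, 21, 27, 23, 16], pivot at index 0


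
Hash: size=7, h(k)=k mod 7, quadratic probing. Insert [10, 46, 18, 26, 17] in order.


Insertions: 10->slot 3; 46->slot 4; 18->slot 5; 26->slot 6; 17->slot 0
Table: [17, None, None, 10, 46, 18, 26]


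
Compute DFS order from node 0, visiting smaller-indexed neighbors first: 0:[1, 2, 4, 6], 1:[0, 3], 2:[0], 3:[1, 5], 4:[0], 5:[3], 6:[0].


DFS stack-based: start with [0]
Visit order: [0, 1, 3, 5, 2, 4, 6]


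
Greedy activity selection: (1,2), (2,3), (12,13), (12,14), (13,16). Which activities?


Greedy: pick earliest-ending, then skip overlaps.
Selected (4 activities): [(1, 2), (2, 3), (12, 13), (13, 16)]


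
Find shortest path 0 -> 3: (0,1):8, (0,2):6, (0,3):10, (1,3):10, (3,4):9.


Dijkstra from 0:
Distances: {0: 0, 1: 8, 2: 6, 3: 10, 4: 19}
Shortest distance to 3 = 10, path = [0, 3]


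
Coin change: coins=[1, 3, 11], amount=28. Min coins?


dp[0]=0; dp[i]=1+min(dp[i-c] for c in coins)
...dp[23]=3, dp[24]=4, dp[25]=3, dp[26]=4, dp[27]=5, dp[28]=4
Minimum coins for 28 = 4


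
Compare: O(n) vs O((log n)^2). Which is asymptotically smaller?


polylogarithmic grows slower than linear
O((log n)^2) is asymptotically smaller; O(n) grows faster


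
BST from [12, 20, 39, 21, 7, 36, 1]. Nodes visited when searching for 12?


BST root = 12
Search for 12: compare at each node
Path: [12]


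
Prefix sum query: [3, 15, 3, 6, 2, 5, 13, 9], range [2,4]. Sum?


Prefix sums: [0, 3, 18, 21, 27, 29, 34, 47, 56]
Sum[2..4] = prefix[5] - prefix[2] = 29 - 18 = 11


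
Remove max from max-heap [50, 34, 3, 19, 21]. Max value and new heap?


Max = 50
Replace root with last, heapify down
Resulting heap: [34, 21, 3, 19]


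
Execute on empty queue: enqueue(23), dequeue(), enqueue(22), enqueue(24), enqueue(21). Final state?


enqueue(23) -> [23]
dequeue() returns 23 -> []
enqueue(22) -> [22]
enqueue(24) -> [22, 24]
enqueue(21) -> [22, 24, 21]
Final queue (front to back): [22, 24, 21]


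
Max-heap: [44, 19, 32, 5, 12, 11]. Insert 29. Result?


Append 29: [44, 19, 32, 5, 12, 11, 29]
Bubble up: no swaps needed
Result: [44, 19, 32, 5, 12, 11, 29]


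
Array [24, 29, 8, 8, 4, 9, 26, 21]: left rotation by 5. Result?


Left rotate by 5: [9, 26, 21, 24, 29, 8, 8, 4]


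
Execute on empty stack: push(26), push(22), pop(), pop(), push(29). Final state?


push(26) -> [26]
push(22) -> [26, 22]
pop() returns 22 -> [26]
pop() returns 26 -> []
push(29) -> [29]
Final stack (bottom to top): [29]


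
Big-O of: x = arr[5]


Analysis: constant-time operation, no loop
Complexity: O(1)


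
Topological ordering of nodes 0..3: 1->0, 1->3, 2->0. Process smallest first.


Kahn's algorithm, process smallest node first
Order: [1, 2, 0, 3]


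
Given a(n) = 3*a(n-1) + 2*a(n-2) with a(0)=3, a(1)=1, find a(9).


Build bottom-up:
...a(7)=4733, a(8)=16857, a(9)=3*16857+2*4733=60037


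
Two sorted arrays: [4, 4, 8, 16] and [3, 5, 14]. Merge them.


Compare heads, take smaller each step.
Merged: [3, 4, 4, 5, 8, 14, 16]


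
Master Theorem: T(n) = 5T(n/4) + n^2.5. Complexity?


a=5, b=4, c=2.5. log_4(5)=1.161 < c=2.5. Case 3: O(n^c) = O(n^2.500)
Complexity: O(n^2.500)


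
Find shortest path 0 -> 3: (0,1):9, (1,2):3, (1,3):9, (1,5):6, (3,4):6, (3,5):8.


Dijkstra from 0:
Distances: {0: 0, 1: 9, 2: 12, 3: 18, 4: 24, 5: 15}
Shortest distance to 3 = 18, path = [0, 1, 3]


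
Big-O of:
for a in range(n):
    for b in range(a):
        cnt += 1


Per nesting level: O(n) * O(n) [triangular over a] = O(n^2)
Complexity: O(n^2)


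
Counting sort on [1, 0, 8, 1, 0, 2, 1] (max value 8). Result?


Count array: [2, 3, 1, 0, 0, 0, 0, 0, 1]
Reconstruct: [0, 0, 1, 1, 1, 2, 8]


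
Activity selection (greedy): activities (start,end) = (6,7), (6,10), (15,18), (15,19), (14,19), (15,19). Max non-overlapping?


Greedy: pick earliest-ending, then skip overlaps.
Selected (2 activities): [(6, 7), (15, 18)]


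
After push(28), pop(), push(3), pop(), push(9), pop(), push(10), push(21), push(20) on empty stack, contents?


push(28) -> [28]
pop() returns 28 -> []
push(3) -> [3]
pop() returns 3 -> []
push(9) -> [9]
pop() returns 9 -> []
push(10) -> [10]
push(21) -> [10, 21]
push(20) -> [10, 21, 20]
Final stack (bottom to top): [10, 21, 20]


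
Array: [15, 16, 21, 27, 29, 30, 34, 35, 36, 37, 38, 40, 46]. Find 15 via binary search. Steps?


Search for 15:
[0,12] mid=6 arr[6]=34
[0,5] mid=2 arr[2]=21
[0,1] mid=0 arr[0]=15
Total: 3 comparisons


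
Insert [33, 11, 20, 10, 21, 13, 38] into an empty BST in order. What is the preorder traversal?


Root = 33; build tree by BST insertion.
Preorder traversal: [33, 11, 10, 20, 13, 21, 38]


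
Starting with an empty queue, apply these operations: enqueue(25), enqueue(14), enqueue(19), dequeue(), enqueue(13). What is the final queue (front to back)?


enqueue(25) -> [25]
enqueue(14) -> [25, 14]
enqueue(19) -> [25, 14, 19]
dequeue() returns 25 -> [14, 19]
enqueue(13) -> [14, 19, 13]
Final queue (front to back): [14, 19, 13]


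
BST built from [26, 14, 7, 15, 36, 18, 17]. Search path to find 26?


BST root = 26
Search for 26: compare at each node
Path: [26]


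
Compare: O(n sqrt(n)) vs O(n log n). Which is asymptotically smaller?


linearithmic grows slower than n^1.5
O(n log n) is asymptotically smaller; O(n sqrt(n)) grows faster


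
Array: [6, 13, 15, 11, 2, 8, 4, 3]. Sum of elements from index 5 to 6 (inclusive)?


Prefix sums: [0, 6, 19, 34, 45, 47, 55, 59, 62]
Sum[5..6] = prefix[7] - prefix[5] = 59 - 47 = 12


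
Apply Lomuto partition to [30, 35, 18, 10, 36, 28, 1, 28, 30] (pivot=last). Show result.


Elements <= 30 go left of pivot.
Result: [30, 18, 10, 28, 1, 28, 30, 35, 36], pivot at index 6


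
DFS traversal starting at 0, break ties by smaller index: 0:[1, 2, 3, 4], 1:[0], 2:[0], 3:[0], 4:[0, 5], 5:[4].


DFS stack-based: start with [0]
Visit order: [0, 1, 2, 3, 4, 5]


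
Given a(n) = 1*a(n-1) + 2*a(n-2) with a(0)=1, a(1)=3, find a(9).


Build bottom-up:
...a(7)=171, a(8)=341, a(9)=1*341+2*171=683


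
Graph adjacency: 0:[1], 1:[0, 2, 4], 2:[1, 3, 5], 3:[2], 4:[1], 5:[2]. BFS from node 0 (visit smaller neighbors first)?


BFS queue: start with [0]
Visit order: [0, 1, 2, 4, 3, 5]


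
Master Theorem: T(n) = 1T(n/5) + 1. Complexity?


a=1, b=5, c=0. log_5(1)=0 = c=0. Case 2: O(n^c log n) = O(log n)
Complexity: O(log n)


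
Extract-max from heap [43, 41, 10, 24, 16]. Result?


Max = 43
Replace root with last, heapify down
Resulting heap: [41, 24, 10, 16]


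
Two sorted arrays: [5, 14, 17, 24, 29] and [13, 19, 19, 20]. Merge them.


Compare heads, take smaller each step.
Merged: [5, 13, 14, 17, 19, 19, 20, 24, 29]


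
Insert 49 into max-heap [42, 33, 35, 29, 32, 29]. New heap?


Append 49: [42, 33, 35, 29, 32, 29, 49]
Bubble up: swap idx 6(49) with idx 2(35); swap idx 2(49) with idx 0(42)
Result: [49, 33, 42, 29, 32, 29, 35]


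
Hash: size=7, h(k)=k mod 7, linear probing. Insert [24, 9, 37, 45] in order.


Insertions: 24->slot 3; 9->slot 2; 37->slot 4; 45->slot 5
Table: [None, None, 9, 24, 37, 45, None]


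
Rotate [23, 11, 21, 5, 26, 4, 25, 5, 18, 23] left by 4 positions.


Left rotate by 4: [26, 4, 25, 5, 18, 23, 23, 11, 21, 5]


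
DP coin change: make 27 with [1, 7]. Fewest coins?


dp[0]=0; dp[i]=1+min(dp[i-c] for c in coins)
...dp[22]=4, dp[23]=5, dp[24]=6, dp[25]=7, dp[26]=8, dp[27]=9
Minimum coins for 27 = 9


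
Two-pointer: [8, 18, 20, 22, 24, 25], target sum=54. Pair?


Two pointers: lo=0, hi=5
No pair sums to 54


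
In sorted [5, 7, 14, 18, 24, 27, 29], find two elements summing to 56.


Two pointers: lo=0, hi=6
Found pair: (27, 29) summing to 56


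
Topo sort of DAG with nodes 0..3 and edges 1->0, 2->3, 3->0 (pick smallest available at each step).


Kahn's algorithm, process smallest node first
Order: [1, 2, 3, 0]


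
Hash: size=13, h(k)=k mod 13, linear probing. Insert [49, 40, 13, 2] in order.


Insertions: 49->slot 10; 40->slot 1; 13->slot 0; 2->slot 2
Table: [13, 40, 2, None, None, None, None, None, None, None, 49, None, None]


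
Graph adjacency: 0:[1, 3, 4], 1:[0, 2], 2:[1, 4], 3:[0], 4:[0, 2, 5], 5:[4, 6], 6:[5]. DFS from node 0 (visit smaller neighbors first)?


DFS stack-based: start with [0]
Visit order: [0, 1, 2, 4, 5, 6, 3]


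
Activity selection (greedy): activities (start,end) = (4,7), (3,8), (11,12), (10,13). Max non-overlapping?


Greedy: pick earliest-ending, then skip overlaps.
Selected (2 activities): [(4, 7), (11, 12)]


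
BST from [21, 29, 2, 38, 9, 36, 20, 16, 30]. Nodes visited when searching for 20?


BST root = 21
Search for 20: compare at each node
Path: [21, 2, 9, 20]


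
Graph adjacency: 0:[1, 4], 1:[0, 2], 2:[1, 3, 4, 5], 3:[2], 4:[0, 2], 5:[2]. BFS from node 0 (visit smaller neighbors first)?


BFS queue: start with [0]
Visit order: [0, 1, 4, 2, 3, 5]


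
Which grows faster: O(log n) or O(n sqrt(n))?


logarithmic grows slower than n^1.5
O(log n) is asymptotically smaller; O(n sqrt(n)) grows faster


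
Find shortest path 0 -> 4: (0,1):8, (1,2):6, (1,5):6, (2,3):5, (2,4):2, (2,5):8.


Dijkstra from 0:
Distances: {0: 0, 1: 8, 2: 14, 3: 19, 4: 16, 5: 14}
Shortest distance to 4 = 16, path = [0, 1, 2, 4]


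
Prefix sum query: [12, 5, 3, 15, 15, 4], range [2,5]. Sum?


Prefix sums: [0, 12, 17, 20, 35, 50, 54]
Sum[2..5] = prefix[6] - prefix[2] = 54 - 17 = 37


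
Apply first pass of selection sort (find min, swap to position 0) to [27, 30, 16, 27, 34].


After one pass: [16, 30, 27, 27, 34]


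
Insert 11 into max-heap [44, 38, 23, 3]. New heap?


Append 11: [44, 38, 23, 3, 11]
Bubble up: no swaps needed
Result: [44, 38, 23, 3, 11]


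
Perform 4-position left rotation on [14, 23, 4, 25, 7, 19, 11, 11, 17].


Left rotate by 4: [7, 19, 11, 11, 17, 14, 23, 4, 25]


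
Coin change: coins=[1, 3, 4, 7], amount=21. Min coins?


dp[0]=0; dp[i]=1+min(dp[i-c] for c in coins)
...dp[16]=4, dp[17]=3, dp[18]=3, dp[19]=4, dp[20]=4, dp[21]=3
Minimum coins for 21 = 3


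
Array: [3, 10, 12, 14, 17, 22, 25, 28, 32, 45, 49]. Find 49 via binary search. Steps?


Search for 49:
[0,10] mid=5 arr[5]=22
[6,10] mid=8 arr[8]=32
[9,10] mid=9 arr[9]=45
[10,10] mid=10 arr[10]=49
Total: 4 comparisons


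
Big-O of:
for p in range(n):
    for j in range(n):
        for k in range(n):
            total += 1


Per nesting level: O(n) * O(n) * O(n) = O(n^3)
Complexity: O(n^3)


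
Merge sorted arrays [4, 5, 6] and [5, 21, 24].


Compare heads, take smaller each step.
Merged: [4, 5, 5, 6, 21, 24]


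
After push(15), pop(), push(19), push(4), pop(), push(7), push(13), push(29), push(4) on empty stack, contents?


push(15) -> [15]
pop() returns 15 -> []
push(19) -> [19]
push(4) -> [19, 4]
pop() returns 4 -> [19]
push(7) -> [19, 7]
push(13) -> [19, 7, 13]
push(29) -> [19, 7, 13, 29]
push(4) -> [19, 7, 13, 29, 4]
Final stack (bottom to top): [19, 7, 13, 29, 4]


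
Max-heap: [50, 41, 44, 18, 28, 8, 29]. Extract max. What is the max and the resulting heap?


Max = 50
Replace root with last, heapify down
Resulting heap: [44, 41, 29, 18, 28, 8]


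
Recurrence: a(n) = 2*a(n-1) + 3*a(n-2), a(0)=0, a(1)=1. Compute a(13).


Build bottom-up:
...a(11)=44287, a(12)=132860, a(13)=2*132860+3*44287=398581


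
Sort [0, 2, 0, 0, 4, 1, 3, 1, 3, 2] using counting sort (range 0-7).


Count array: [3, 2, 2, 2, 1, 0, 0, 0]
Reconstruct: [0, 0, 0, 1, 1, 2, 2, 3, 3, 4]


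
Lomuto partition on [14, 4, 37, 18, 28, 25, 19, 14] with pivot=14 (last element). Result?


Elements <= 14 go left of pivot.
Result: [14, 4, 14, 18, 28, 25, 19, 37], pivot at index 2


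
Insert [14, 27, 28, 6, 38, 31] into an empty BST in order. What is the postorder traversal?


Root = 14; build tree by BST insertion.
Postorder traversal: [6, 31, 38, 28, 27, 14]


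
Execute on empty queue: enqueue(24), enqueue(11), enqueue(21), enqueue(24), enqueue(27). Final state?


enqueue(24) -> [24]
enqueue(11) -> [24, 11]
enqueue(21) -> [24, 11, 21]
enqueue(24) -> [24, 11, 21, 24]
enqueue(27) -> [24, 11, 21, 24, 27]
Final queue (front to back): [24, 11, 21, 24, 27]


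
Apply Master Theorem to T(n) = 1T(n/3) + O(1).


a=1, b=3, c=0. log_3(1)=0 = c=0. Case 2: O(n^c log n) = O(log n)
Complexity: O(log n)


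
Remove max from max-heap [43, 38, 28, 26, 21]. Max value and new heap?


Max = 43
Replace root with last, heapify down
Resulting heap: [38, 26, 28, 21]


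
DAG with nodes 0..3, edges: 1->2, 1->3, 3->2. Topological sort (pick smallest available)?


Kahn's algorithm, process smallest node first
Order: [0, 1, 3, 2]


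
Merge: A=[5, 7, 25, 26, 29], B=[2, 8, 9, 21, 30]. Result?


Compare heads, take smaller each step.
Merged: [2, 5, 7, 8, 9, 21, 25, 26, 29, 30]


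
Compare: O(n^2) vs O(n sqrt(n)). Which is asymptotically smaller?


n^1.5 grows slower than quadratic
O(n sqrt(n)) is asymptotically smaller; O(n^2) grows faster


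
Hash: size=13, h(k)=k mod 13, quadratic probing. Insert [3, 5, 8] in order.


Insertions: 3->slot 3; 5->slot 5; 8->slot 8
Table: [None, None, None, 3, None, 5, None, None, 8, None, None, None, None]


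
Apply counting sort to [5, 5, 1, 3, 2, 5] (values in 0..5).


Count array: [0, 1, 1, 1, 0, 3]
Reconstruct: [1, 2, 3, 5, 5, 5]


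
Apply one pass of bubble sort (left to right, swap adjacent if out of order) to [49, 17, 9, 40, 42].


After one pass: [17, 9, 40, 42, 49]


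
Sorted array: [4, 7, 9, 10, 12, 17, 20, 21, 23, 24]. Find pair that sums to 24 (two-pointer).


Two pointers: lo=0, hi=9
Found pair: (4, 20) summing to 24


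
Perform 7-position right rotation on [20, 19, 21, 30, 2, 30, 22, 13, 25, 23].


Right rotate by 7: [30, 2, 30, 22, 13, 25, 23, 20, 19, 21]


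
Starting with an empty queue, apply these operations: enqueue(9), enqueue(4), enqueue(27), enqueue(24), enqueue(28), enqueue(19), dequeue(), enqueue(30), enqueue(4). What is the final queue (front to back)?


enqueue(9) -> [9]
enqueue(4) -> [9, 4]
enqueue(27) -> [9, 4, 27]
enqueue(24) -> [9, 4, 27, 24]
enqueue(28) -> [9, 4, 27, 24, 28]
enqueue(19) -> [9, 4, 27, 24, 28, 19]
dequeue() returns 9 -> [4, 27, 24, 28, 19]
enqueue(30) -> [4, 27, 24, 28, 19, 30]
enqueue(4) -> [4, 27, 24, 28, 19, 30, 4]
Final queue (front to back): [4, 27, 24, 28, 19, 30, 4]


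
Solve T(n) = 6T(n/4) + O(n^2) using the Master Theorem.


a=6, b=4, c=2. log_4(6)=1.292 < c=2. Case 3: O(n^c) = O(n^2)
Complexity: O(n^2)


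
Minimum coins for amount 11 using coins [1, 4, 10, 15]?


dp[0]=0; dp[i]=1+min(dp[i-c] for c in coins)
...dp[6]=3, dp[7]=4, dp[8]=2, dp[9]=3, dp[10]=1, dp[11]=2
Minimum coins for 11 = 2


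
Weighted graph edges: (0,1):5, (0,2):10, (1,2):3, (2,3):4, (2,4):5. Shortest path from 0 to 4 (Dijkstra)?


Dijkstra from 0:
Distances: {0: 0, 1: 5, 2: 8, 3: 12, 4: 13}
Shortest distance to 4 = 13, path = [0, 1, 2, 4]


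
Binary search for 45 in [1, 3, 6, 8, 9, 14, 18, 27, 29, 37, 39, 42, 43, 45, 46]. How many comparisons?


Search for 45:
[0,14] mid=7 arr[7]=27
[8,14] mid=11 arr[11]=42
[12,14] mid=13 arr[13]=45
Total: 3 comparisons


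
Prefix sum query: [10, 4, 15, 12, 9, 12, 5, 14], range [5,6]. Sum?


Prefix sums: [0, 10, 14, 29, 41, 50, 62, 67, 81]
Sum[5..6] = prefix[7] - prefix[5] = 67 - 50 = 17


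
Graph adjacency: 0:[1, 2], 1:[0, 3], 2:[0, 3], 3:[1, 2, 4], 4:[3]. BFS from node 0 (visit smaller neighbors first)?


BFS queue: start with [0]
Visit order: [0, 1, 2, 3, 4]


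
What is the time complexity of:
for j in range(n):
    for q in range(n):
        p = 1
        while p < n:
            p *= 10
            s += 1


Per nesting level: O(n) * O(n) * O(log n) = O(n^2 log n)
Complexity: O(n^2 log n)


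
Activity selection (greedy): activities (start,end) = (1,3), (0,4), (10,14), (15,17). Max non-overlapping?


Greedy: pick earliest-ending, then skip overlaps.
Selected (3 activities): [(1, 3), (10, 14), (15, 17)]


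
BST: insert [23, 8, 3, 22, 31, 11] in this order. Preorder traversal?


Root = 23; build tree by BST insertion.
Preorder traversal: [23, 8, 3, 22, 11, 31]


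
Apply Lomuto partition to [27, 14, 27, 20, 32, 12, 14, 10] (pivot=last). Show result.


Elements <= 10 go left of pivot.
Result: [10, 14, 27, 20, 32, 12, 14, 27], pivot at index 0


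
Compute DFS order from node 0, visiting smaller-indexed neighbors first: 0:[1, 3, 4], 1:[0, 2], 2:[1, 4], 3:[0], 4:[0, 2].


DFS stack-based: start with [0]
Visit order: [0, 1, 2, 4, 3]


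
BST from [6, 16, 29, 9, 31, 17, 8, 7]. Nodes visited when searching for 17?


BST root = 6
Search for 17: compare at each node
Path: [6, 16, 29, 17]


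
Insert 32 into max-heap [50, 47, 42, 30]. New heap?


Append 32: [50, 47, 42, 30, 32]
Bubble up: no swaps needed
Result: [50, 47, 42, 30, 32]


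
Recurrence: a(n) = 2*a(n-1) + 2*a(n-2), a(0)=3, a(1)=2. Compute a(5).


Build bottom-up:
...a(3)=24, a(4)=68, a(5)=2*68+2*24=184


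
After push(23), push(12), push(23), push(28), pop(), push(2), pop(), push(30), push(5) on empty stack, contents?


push(23) -> [23]
push(12) -> [23, 12]
push(23) -> [23, 12, 23]
push(28) -> [23, 12, 23, 28]
pop() returns 28 -> [23, 12, 23]
push(2) -> [23, 12, 23, 2]
pop() returns 2 -> [23, 12, 23]
push(30) -> [23, 12, 23, 30]
push(5) -> [23, 12, 23, 30, 5]
Final stack (bottom to top): [23, 12, 23, 30, 5]


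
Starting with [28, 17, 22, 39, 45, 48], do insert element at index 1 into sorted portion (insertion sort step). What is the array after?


After one pass: [17, 28, 22, 39, 45, 48]


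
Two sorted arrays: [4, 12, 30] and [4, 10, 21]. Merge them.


Compare heads, take smaller each step.
Merged: [4, 4, 10, 12, 21, 30]


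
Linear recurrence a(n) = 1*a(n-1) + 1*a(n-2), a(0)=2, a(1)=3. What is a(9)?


Build bottom-up:
...a(7)=55, a(8)=89, a(9)=1*89+1*55=144


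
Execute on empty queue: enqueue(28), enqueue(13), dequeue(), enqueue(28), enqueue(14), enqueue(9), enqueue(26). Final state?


enqueue(28) -> [28]
enqueue(13) -> [28, 13]
dequeue() returns 28 -> [13]
enqueue(28) -> [13, 28]
enqueue(14) -> [13, 28, 14]
enqueue(9) -> [13, 28, 14, 9]
enqueue(26) -> [13, 28, 14, 9, 26]
Final queue (front to back): [13, 28, 14, 9, 26]


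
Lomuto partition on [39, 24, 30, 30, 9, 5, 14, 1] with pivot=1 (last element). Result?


Elements <= 1 go left of pivot.
Result: [1, 24, 30, 30, 9, 5, 14, 39], pivot at index 0


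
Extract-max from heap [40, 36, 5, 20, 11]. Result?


Max = 40
Replace root with last, heapify down
Resulting heap: [36, 20, 5, 11]


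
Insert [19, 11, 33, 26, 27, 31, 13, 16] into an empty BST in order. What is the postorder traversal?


Root = 19; build tree by BST insertion.
Postorder traversal: [16, 13, 11, 31, 27, 26, 33, 19]


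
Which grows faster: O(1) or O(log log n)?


constant grows slower than double-logarithmic
O(1) is asymptotically smaller; O(log log n) grows faster


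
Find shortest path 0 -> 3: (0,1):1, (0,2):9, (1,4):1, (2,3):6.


Dijkstra from 0:
Distances: {0: 0, 1: 1, 2: 9, 3: 15, 4: 2}
Shortest distance to 3 = 15, path = [0, 2, 3]


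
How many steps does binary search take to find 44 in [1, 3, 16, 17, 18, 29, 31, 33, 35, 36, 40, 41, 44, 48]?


Search for 44:
[0,13] mid=6 arr[6]=31
[7,13] mid=10 arr[10]=40
[11,13] mid=12 arr[12]=44
Total: 3 comparisons


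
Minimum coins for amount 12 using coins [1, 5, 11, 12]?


dp[0]=0; dp[i]=1+min(dp[i-c] for c in coins)
...dp[7]=3, dp[8]=4, dp[9]=5, dp[10]=2, dp[11]=1, dp[12]=1
Minimum coins for 12 = 1


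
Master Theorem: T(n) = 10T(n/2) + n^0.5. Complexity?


a=10, b=2, c=0.5. log_2(10)=3.322 > c=0.5. Case 1: O(n^log_b(a)) = O(n^3.322)
Complexity: O(n^3.322)


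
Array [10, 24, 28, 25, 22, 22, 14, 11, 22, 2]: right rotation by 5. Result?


Right rotate by 5: [22, 14, 11, 22, 2, 10, 24, 28, 25, 22]


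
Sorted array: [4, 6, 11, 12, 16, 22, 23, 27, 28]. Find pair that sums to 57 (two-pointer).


Two pointers: lo=0, hi=8
No pair sums to 57


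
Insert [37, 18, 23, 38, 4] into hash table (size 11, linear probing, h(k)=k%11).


Insertions: 37->slot 4; 18->slot 7; 23->slot 1; 38->slot 5; 4->slot 6
Table: [None, 23, None, None, 37, 38, 4, 18, None, None, None]


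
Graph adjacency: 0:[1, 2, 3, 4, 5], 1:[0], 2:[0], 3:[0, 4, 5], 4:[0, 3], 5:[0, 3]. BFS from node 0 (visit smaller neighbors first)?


BFS queue: start with [0]
Visit order: [0, 1, 2, 3, 4, 5]


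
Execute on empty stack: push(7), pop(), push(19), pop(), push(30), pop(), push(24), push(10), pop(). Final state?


push(7) -> [7]
pop() returns 7 -> []
push(19) -> [19]
pop() returns 19 -> []
push(30) -> [30]
pop() returns 30 -> []
push(24) -> [24]
push(10) -> [24, 10]
pop() returns 10 -> [24]
Final stack (bottom to top): [24]


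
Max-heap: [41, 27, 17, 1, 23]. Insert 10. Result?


Append 10: [41, 27, 17, 1, 23, 10]
Bubble up: no swaps needed
Result: [41, 27, 17, 1, 23, 10]


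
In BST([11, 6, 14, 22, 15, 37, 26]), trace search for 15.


BST root = 11
Search for 15: compare at each node
Path: [11, 14, 22, 15]


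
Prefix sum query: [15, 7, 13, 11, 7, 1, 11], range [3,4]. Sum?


Prefix sums: [0, 15, 22, 35, 46, 53, 54, 65]
Sum[3..4] = prefix[5] - prefix[3] = 53 - 35 = 18


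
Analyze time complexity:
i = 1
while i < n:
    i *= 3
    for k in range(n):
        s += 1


Per nesting level: O(log n) * O(n) = O(n log n)
Complexity: O(n log n)


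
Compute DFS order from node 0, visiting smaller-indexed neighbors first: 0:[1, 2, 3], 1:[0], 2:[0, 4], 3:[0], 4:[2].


DFS stack-based: start with [0]
Visit order: [0, 1, 2, 4, 3]


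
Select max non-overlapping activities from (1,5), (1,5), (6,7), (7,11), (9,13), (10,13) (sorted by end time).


Greedy: pick earliest-ending, then skip overlaps.
Selected (3 activities): [(1, 5), (6, 7), (7, 11)]


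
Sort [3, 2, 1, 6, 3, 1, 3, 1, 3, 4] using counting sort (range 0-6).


Count array: [0, 3, 1, 4, 1, 0, 1]
Reconstruct: [1, 1, 1, 2, 3, 3, 3, 3, 4, 6]


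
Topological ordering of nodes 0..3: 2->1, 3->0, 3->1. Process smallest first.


Kahn's algorithm, process smallest node first
Order: [2, 3, 0, 1]
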